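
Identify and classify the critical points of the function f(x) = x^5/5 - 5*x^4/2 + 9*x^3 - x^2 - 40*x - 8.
f'(x) = x^4 - 10*x^3 + 27*x^2 - 2*x - 40

Solve f'(x) = 0:
  Factor: x^4 - 10*x^3 + 27*x^2 - 2*x - 40 = (x - 5)*(x - 4)*(x - 2)*(x + 1) = 0.
  ⇒ x = -1, 2, 4, 5

f''(x) = 4*x^3 - 30*x^2 + 54*x - 2
Second-derivative test at each critical point:
  f''(-1) = -90 < 0 → local maximum
  f''(2) = 18 > 0 → local minimum
  f''(4) = -10 < 0 → local maximum
  f''(5) = 18 > 0 → local minimum

Critical points: x = -1 (local maximum); x = 2 (local minimum); x = 4 (local maximum); x = 5 (local minimum)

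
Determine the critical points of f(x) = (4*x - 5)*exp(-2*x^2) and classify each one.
f'(x) = 4*(-x*(4*x - 5) + 1)*exp(-2*x^2)

Solve f'(x) = 0:
  f'(x) = (-16*x^2 + 20*x + 4)·exp(-2*x^2) and exp(-2*x^2) > 0 for every x, so f'(x) = 0 ⇔ -16*x^2 + 20*x + 4 = 0.
  Factor: -16*x^2 + 20*x + 4 = -4*(4*x^2 - 5*x - 1); 4*x^2 - 5*x - 1 = 0 has no rational roots; quadratic formula: x = (5 ± √41)/8.
  ⇒ x = 5/8 - sqrt(41)/8 ≈ -0.1754, 5/8 + sqrt(41)/8 ≈ 1.4254

f''(x) = 4*(4*x^2*(4*x - 5) - 12*x + 5)*exp(-2*x^2)
Second-derivative test at each critical point:
  f''(-0.1754) = 24.0842 > 0 → local minimum
  f''(1.4254) = -0.4403 < 0 → local maximum

Critical points: x = 5/8 - sqrt(41)/8 ≈ -0.1754 (local minimum); x = 5/8 + sqrt(41)/8 ≈ 1.4254 (local maximum)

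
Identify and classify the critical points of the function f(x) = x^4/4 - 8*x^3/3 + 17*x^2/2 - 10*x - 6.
f'(x) = x^3 - 8*x^2 + 17*x - 10

Solve f'(x) = 0:
  Factor: x^3 - 8*x^2 + 17*x - 10 = (x - 5)*(x - 2)*(x - 1) = 0.
  ⇒ x = 1, 2, 5

f''(x) = 3*x^2 - 16*x + 17
Second-derivative test at each critical point:
  f''(1) = 4 > 0 → local minimum
  f''(2) = -3 < 0 → local maximum
  f''(5) = 12 > 0 → local minimum

Critical points: x = 1 (local minimum); x = 2 (local maximum); x = 5 (local minimum)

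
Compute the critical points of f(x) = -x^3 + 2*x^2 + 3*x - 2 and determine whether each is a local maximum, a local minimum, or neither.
f'(x) = -3*x^2 + 4*x + 3

Solve f'(x) = 0:
  3*x^2 - 4*x - 3 = 0 has no rational roots; quadratic formula: x = (4 ± √52)/6.
  ⇒ x = 2/3 - sqrt(13)/3 ≈ -0.5352, 2/3 + sqrt(13)/3 ≈ 1.8685

f''(x) = 4 - 6*x
Second-derivative test at each critical point:
  f''(-0.5352) = 7.2111 > 0 → local minimum
  f''(1.8685) = -7.2111 < 0 → local maximum

Critical points: x = 2/3 - sqrt(13)/3 ≈ -0.5352 (local minimum); x = 2/3 + sqrt(13)/3 ≈ 1.8685 (local maximum)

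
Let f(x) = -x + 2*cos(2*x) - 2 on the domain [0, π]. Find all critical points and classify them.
f'(x) = -4*sin(2*x) - 1

Solve f'(x) = 0 on [0, π]:
  f'(x) = 0 ⇔ sin(2*x) = -1/4, i.e. 2*x = arcsin(-1/4) + 2nπ or 2*x = π − arcsin(-1/4) + 2nπ; keep the solutions lying in [0, π].
  ⇒ x = asin(1/4)/2 + pi/2 ≈ 1.6971, pi - asin(1/4)/2 ≈ 3.0153

f''(x) = -8*cos(2*x)
Second-derivative test at each critical point:
  f''(1.6971) = 7.7460 > 0 → local minimum
  f''(3.0153) = -7.7460 < 0 → local maximum

Critical points: x = asin(1/4)/2 + pi/2 ≈ 1.6971 (local minimum); x = pi - asin(1/4)/2 ≈ 3.0153 (local maximum)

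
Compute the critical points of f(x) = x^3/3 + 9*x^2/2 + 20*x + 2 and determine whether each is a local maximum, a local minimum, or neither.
f'(x) = x^2 + 9*x + 20

Solve f'(x) = 0:
  Factor: x^2 + 9*x + 20 = (x + 4)*(x + 5) = 0.
  ⇒ x = -5, -4

f''(x) = 2*x + 9
Second-derivative test at each critical point:
  f''(-5) = -1 < 0 → local maximum
  f''(-4) = 1 > 0 → local minimum

Critical points: x = -5 (local maximum); x = -4 (local minimum)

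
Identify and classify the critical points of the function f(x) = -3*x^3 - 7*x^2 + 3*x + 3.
f'(x) = -9*x^2 - 14*x + 3

Solve f'(x) = 0:
  9*x^2 + 14*x - 3 = 0 has no rational roots; quadratic formula: x = (-14 ± √304)/18.
  ⇒ x = -2*sqrt(19)/9 - 7/9 ≈ -1.7464, -7/9 + 2*sqrt(19)/9 ≈ 0.1909

f''(x) = -18*x - 14
Second-derivative test at each critical point:
  f''(-1.7464) = 17.4356 > 0 → local minimum
  f''(0.1909) = -17.4356 < 0 → local maximum

Critical points: x = -2*sqrt(19)/9 - 7/9 ≈ -1.7464 (local minimum); x = -7/9 + 2*sqrt(19)/9 ≈ 0.1909 (local maximum)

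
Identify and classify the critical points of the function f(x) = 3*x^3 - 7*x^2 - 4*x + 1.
f'(x) = 9*x^2 - 14*x - 4

Solve f'(x) = 0:
  9*x^2 - 14*x - 4 = 0 has no rational roots; quadratic formula: x = (14 ± √340)/18.
  ⇒ x = 7/9 - sqrt(85)/9 ≈ -0.2466, 7/9 + sqrt(85)/9 ≈ 1.8022

f''(x) = 18*x - 14
Second-derivative test at each critical point:
  f''(-0.2466) = -18.4391 < 0 → local maximum
  f''(1.8022) = 18.4391 > 0 → local minimum

Critical points: x = 7/9 - sqrt(85)/9 ≈ -0.2466 (local maximum); x = 7/9 + sqrt(85)/9 ≈ 1.8022 (local minimum)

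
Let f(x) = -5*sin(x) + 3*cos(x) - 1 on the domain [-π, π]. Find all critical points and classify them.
f'(x) = -3*sin(x) - 5*cos(x)

Solve f'(x) = 0 on [-π, π]:
  f'(x) = 0 ⇔ -5*cos(x) = 3*sin(x) ⇔ tan(x) = -5/3, i.e. x = arctan(-5/3) + nπ; keep the solutions lying in [-π, π].
  ⇒ x = -atan(5/3) ≈ -1.0304, pi - atan(5/3) ≈ 2.1112

f''(x) = 5*sin(x) - 3*cos(x)
Second-derivative test at each critical point:
  f''(-1.0304) = -5.8310 < 0 → local maximum
  f''(2.1112) = 5.8310 > 0 → local minimum

Critical points: x = -atan(5/3) ≈ -1.0304 (local maximum); x = pi - atan(5/3) ≈ 2.1112 (local minimum)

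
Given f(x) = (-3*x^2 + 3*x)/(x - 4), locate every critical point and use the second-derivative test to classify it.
f'(x) = 3*(-x^2 + 8*x - 4)/(x^2 - 8*x + 16)

Solve f'(x) = 0:
  f'(x) = -3*(x^2 - 8*x + 4)/(x - 4)^2; the denominator is positive wherever f is defined, so f'(x) = 0 ⇔ -3*x^2 + 24*x - 12 = 0.
  Factor: -3*x^2 + 24*x - 12 = -3*(x^2 - 8*x + 4); x^2 - 8*x + 4 = 0 has no rational roots; quadratic formula: x = (8 ± √48)/2.
  ⇒ x = 4 - 2*sqrt(3) ≈ 0.5359, 2*sqrt(3) + 4 ≈ 7.4641

f''(x) = -72/(x^3 - 12*x^2 + 48*x - 64)
Second-derivative test at each critical point:
  f''(0.5359) = 1.7321 > 0 → local minimum
  f''(7.4641) = -1.7321 < 0 → local maximum

Critical points: x = 4 - 2*sqrt(3) ≈ 0.5359 (local minimum); x = 2*sqrt(3) + 4 ≈ 7.4641 (local maximum)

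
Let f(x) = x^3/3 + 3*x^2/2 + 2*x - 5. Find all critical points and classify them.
f'(x) = x^2 + 3*x + 2

Solve f'(x) = 0:
  Factor: x^2 + 3*x + 2 = (x + 1)*(x + 2) = 0.
  ⇒ x = -2, -1

f''(x) = 2*x + 3
Second-derivative test at each critical point:
  f''(-2) = -1 < 0 → local maximum
  f''(-1) = 1 > 0 → local minimum

Critical points: x = -2 (local maximum); x = -1 (local minimum)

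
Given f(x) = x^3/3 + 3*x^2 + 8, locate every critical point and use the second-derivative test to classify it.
f'(x) = x*(x + 6)

Solve f'(x) = 0:
  Factor: x^2 + 6*x = x*(x + 6) = 0.
  ⇒ x = -6, 0

f''(x) = 2*x + 6
Second-derivative test at each critical point:
  f''(-6) = -6 < 0 → local maximum
  f''(0) = 6 > 0 → local minimum

Critical points: x = -6 (local maximum); x = 0 (local minimum)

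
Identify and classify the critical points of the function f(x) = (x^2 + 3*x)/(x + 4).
f'(x) = (x^2 + 8*x + 12)/(x^2 + 8*x + 16)

Solve f'(x) = 0:
  f'(x) = (x + 2)*(x + 6)/(x + 4)^2; the denominator is positive wherever f is defined, so f'(x) = 0 ⇔ x^2 + 8*x + 12 = 0.
  Factor: x^2 + 8*x + 12 = (x + 2)*(x + 6) = 0.
  ⇒ x = -6, -2

f''(x) = 8/(x^3 + 12*x^2 + 48*x + 64)
Second-derivative test at each critical point:
  f''(-6) = -1 < 0 → local maximum
  f''(-2) = 1 > 0 → local minimum

Critical points: x = -6 (local maximum); x = -2 (local minimum)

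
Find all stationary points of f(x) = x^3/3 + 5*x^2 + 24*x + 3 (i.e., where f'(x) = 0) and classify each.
f'(x) = x^2 + 10*x + 24

Solve f'(x) = 0:
  Factor: x^2 + 10*x + 24 = (x + 4)*(x + 6) = 0.
  ⇒ x = -6, -4

f''(x) = 2*x + 10
Second-derivative test at each critical point:
  f''(-6) = -2 < 0 → local maximum
  f''(-4) = 2 > 0 → local minimum

Critical points: x = -6 (local maximum); x = -4 (local minimum)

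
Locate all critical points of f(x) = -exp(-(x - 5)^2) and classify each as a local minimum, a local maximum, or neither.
f'(x) = 2*(x - 5)*exp(-(x - 5)^2)

Solve f'(x) = 0:
  f'(x) = (2*x - 10)·exp(-(x - 5)^2) and exp(-(x - 5)^2) > 0 for every x, so f'(x) = 0 ⇔ 2*x - 10 = 0.
  Factor: 2*x - 10 = 2*(x - 5) = 0.
  ⇒ x = 5

f''(x) = 2*(1 - 2*(x - 5)^2)*exp(-(x - 5)^2)
Second-derivative test at each critical point:
  f''(5) = 2 > 0 → local minimum

Critical points: x = 5 (local minimum)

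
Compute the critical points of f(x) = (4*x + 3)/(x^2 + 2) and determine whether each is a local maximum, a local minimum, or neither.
f'(x) = 2*(-2*x^2 - 3*x + 4)/(x^4 + 4*x^2 + 4)

Solve f'(x) = 0:
  f'(x) = -2*(2*x^2 + 3*x - 4)/(x^2 + 2)^2; the denominator is positive wherever f is defined, so f'(x) = 0 ⇔ -4*x^2 - 6*x + 8 = 0.
  Factor: -4*x^2 - 6*x + 8 = -2*(2*x^2 + 3*x - 4); 2*x^2 + 3*x - 4 = 0 has no rational roots; quadratic formula: x = (-3 ± √41)/4.
  ⇒ x = -sqrt(41)/4 - 3/4 ≈ -2.3508, -3/4 + sqrt(41)/4 ≈ 0.8508

f''(x) = 2*(4*x^2*(4*x + 3) - 3*(4*x + 1)*(x^2 + 2))/(x^2 + 2)^3
Second-derivative test at each critical point:
  f''(-2.3508) = 0.2261 > 0 → local minimum
  f''(0.8508) = -1.7261 < 0 → local maximum

Critical points: x = -sqrt(41)/4 - 3/4 ≈ -2.3508 (local minimum); x = -3/4 + sqrt(41)/4 ≈ 0.8508 (local maximum)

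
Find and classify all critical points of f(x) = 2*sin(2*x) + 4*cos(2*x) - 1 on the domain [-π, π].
f'(x) = -8*sin(2*x) + 4*cos(2*x)

Solve f'(x) = 0 on [-π, π]:
  f'(x) = 0 ⇔ 2*cos(2*x) = 4*sin(2*x) ⇔ tan(2*x) = 1/2, i.e. 2*x = arctan(1/2) + nπ; keep the solutions lying in [-π, π].
  ⇒ x = -pi + atan(1/2)/2 ≈ -2.9098, -pi/2 + atan(1/2)/2 ≈ -1.3390, atan(1/2)/2 ≈ 0.2318, atan(1/2)/2 + pi/2 ≈ 1.8026

f''(x) = -8*sin(2*x) - 16*cos(2*x)
Second-derivative test at each critical point:
  f''(-2.9098) = -17.8885 < 0 → local maximum
  f''(-1.3390) = 17.8885 > 0 → local minimum
  f''(0.2318) = -17.8885 < 0 → local maximum
  f''(1.8026) = 17.8885 > 0 → local minimum

Critical points: x = -pi + atan(1/2)/2 ≈ -2.9098 (local maximum); x = -pi/2 + atan(1/2)/2 ≈ -1.3390 (local minimum); x = atan(1/2)/2 ≈ 0.2318 (local maximum); x = atan(1/2)/2 + pi/2 ≈ 1.8026 (local minimum)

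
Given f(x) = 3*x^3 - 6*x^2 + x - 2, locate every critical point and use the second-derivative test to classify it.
f'(x) = 9*x^2 - 12*x + 1

Solve f'(x) = 0:
  9*x^2 - 12*x + 1 = 0 has no rational roots; quadratic formula: x = (12 ± √108)/18.
  ⇒ x = 2/3 - sqrt(3)/3 ≈ 0.0893, sqrt(3)/3 + 2/3 ≈ 1.2440

f''(x) = 18*x - 12
Second-derivative test at each critical point:
  f''(0.0893) = -10.3923 < 0 → local maximum
  f''(1.2440) = 10.3923 > 0 → local minimum

Critical points: x = 2/3 - sqrt(3)/3 ≈ 0.0893 (local maximum); x = sqrt(3)/3 + 2/3 ≈ 1.2440 (local minimum)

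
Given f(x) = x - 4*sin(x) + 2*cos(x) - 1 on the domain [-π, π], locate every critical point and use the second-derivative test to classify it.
f'(x) = -2*sin(x) - 4*cos(x) + 1

Solve f'(x) = 0 on [-π, π]:
  f'(x) = 0 ⇔ -2*sin(x) - 4*cos(x) = -1. Write the left side as R·cos(x + φ) with R = √((-4)² + 2²) = 2*sqrt(5), cos φ = -2*sqrt(5)/5, sin φ = sqrt(5)/5; then cos(x + φ) = -sqrt(5)/10. Solve for x and keep the solutions lying in [-π, π].
  ⇒ x = atan((1 - 2*sqrt(19))/(2 + sqrt(19))) ≈ -0.8816, atan((1 + 2*sqrt(19))/(2 - sqrt(19))) + pi ≈ 1.8089

f''(x) = 4*sin(x) - 2*cos(x)
Second-derivative test at each critical point:
  f''(-0.8816) = -4.3589 < 0 → local maximum
  f''(1.8089) = 4.3589 > 0 → local minimum

Critical points: x = atan((1 - 2*sqrt(19))/(2 + sqrt(19))) ≈ -0.8816 (local maximum); x = atan((1 + 2*sqrt(19))/(2 - sqrt(19))) + pi ≈ 1.8089 (local minimum)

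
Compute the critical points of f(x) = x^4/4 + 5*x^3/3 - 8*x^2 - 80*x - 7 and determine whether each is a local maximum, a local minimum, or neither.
f'(x) = x^3 + 5*x^2 - 16*x - 80

Solve f'(x) = 0:
  Factor: x^3 + 5*x^2 - 16*x - 80 = (x - 4)*(x + 4)*(x + 5) = 0.
  ⇒ x = -5, -4, 4

f''(x) = 3*x^2 + 10*x - 16
Second-derivative test at each critical point:
  f''(-5) = 9 > 0 → local minimum
  f''(-4) = -8 < 0 → local maximum
  f''(4) = 72 > 0 → local minimum

Critical points: x = -5 (local minimum); x = -4 (local maximum); x = 4 (local minimum)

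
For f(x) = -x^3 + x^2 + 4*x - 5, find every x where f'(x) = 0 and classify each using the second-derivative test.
f'(x) = -3*x^2 + 2*x + 4

Solve f'(x) = 0:
  3*x^2 - 2*x - 4 = 0 has no rational roots; quadratic formula: x = (2 ± √52)/6.
  ⇒ x = 1/3 - sqrt(13)/3 ≈ -0.8685, 1/3 + sqrt(13)/3 ≈ 1.5352

f''(x) = 2 - 6*x
Second-derivative test at each critical point:
  f''(-0.8685) = 7.2111 > 0 → local minimum
  f''(1.5352) = -7.2111 < 0 → local maximum

Critical points: x = 1/3 - sqrt(13)/3 ≈ -0.8685 (local minimum); x = 1/3 + sqrt(13)/3 ≈ 1.5352 (local maximum)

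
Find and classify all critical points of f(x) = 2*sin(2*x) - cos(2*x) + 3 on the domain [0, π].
f'(x) = 2*sin(2*x) + 4*cos(2*x)

Solve f'(x) = 0 on [0, π]:
  f'(x) = 0 ⇔ 2*cos(2*x) = -sin(2*x) ⇔ tan(2*x) = -2, i.e. 2*x = arctan(-2) + nπ; keep the solutions lying in [0, π].
  ⇒ x = -atan(2)/2 + pi/2 ≈ 1.0172, pi - atan(2)/2 ≈ 2.5880

f''(x) = -8*sin(2*x) + 4*cos(2*x)
Second-derivative test at each critical point:
  f''(1.0172) = -8.9443 < 0 → local maximum
  f''(2.5880) = 8.9443 > 0 → local minimum

Critical points: x = -atan(2)/2 + pi/2 ≈ 1.0172 (local maximum); x = pi - atan(2)/2 ≈ 2.5880 (local minimum)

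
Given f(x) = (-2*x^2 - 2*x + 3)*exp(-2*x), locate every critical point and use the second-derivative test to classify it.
f'(x) = 4*(x^2 - 2)*exp(-2*x)

Solve f'(x) = 0:
  f'(x) = (4*x^2 - 8)·exp(-2*x) and exp(-2*x) > 0 for every x, so f'(x) = 0 ⇔ 4*x^2 - 8 = 0.
  Factor: 4*x^2 - 8 = 4*(x^2 - 2); x^2 - 2 = 0 has no rational roots; quadratic formula: x = (0 ± √8)/2.
  ⇒ x = -sqrt(2) ≈ -1.4142, sqrt(2) ≈ 1.4142

f''(x) = 8*(-x^2 + x + 2)*exp(-2*x)
Second-derivative test at each critical point:
  f''(-1.4142) = -191.4147 < 0 → local maximum
  f''(1.4142) = 0.6687 > 0 → local minimum

Critical points: x = -sqrt(2) ≈ -1.4142 (local maximum); x = sqrt(2) ≈ 1.4142 (local minimum)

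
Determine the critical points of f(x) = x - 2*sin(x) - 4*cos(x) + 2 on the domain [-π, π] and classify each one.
f'(x) = 4*sin(x) - 2*cos(x) + 1

Solve f'(x) = 0 on [-π, π]:
  f'(x) = 0 ⇔ 4*sin(x) - 2*cos(x) = -1. Write the left side as R·cos(x + φ) with R = √((-2)² + (-4)²) = 2*sqrt(5), cos φ = -sqrt(5)/5, sin φ = -2*sqrt(5)/5; then cos(x + φ) = -sqrt(5)/10. Solve for x and keep the solutions lying in [-π, π].
  ⇒ x = -pi + atan((-sqrt(19) - 2)/(1 - 2*sqrt(19))) ≈ -2.4524, atan((-2 + sqrt(19))/(1 + 2*sqrt(19))) ≈ 0.2381

f''(x) = 2*sin(x) + 4*cos(x)
Second-derivative test at each critical point:
  f''(-2.4524) = -4.3589 < 0 → local maximum
  f''(0.2381) = 4.3589 > 0 → local minimum

Critical points: x = -pi + atan((-sqrt(19) - 2)/(1 - 2*sqrt(19))) ≈ -2.4524 (local maximum); x = atan((-2 + sqrt(19))/(1 + 2*sqrt(19))) ≈ 0.2381 (local minimum)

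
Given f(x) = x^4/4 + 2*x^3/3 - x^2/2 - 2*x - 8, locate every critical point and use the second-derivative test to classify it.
f'(x) = x^3 + 2*x^2 - x - 2

Solve f'(x) = 0:
  Factor: x^3 + 2*x^2 - x - 2 = (x - 1)*(x + 1)*(x + 2) = 0.
  ⇒ x = -2, -1, 1

f''(x) = 3*x^2 + 4*x - 1
Second-derivative test at each critical point:
  f''(-2) = 3 > 0 → local minimum
  f''(-1) = -2 < 0 → local maximum
  f''(1) = 6 > 0 → local minimum

Critical points: x = -2 (local minimum); x = -1 (local maximum); x = 1 (local minimum)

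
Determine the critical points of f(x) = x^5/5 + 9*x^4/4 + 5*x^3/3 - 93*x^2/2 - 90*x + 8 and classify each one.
f'(x) = x^4 + 9*x^3 + 5*x^2 - 93*x - 90

Solve f'(x) = 0:
  Factor: x^4 + 9*x^3 + 5*x^2 - 93*x - 90 = (x - 3)*(x + 1)*(x + 5)*(x + 6) = 0.
  ⇒ x = -6, -5, -1, 3

f''(x) = 4*x^3 + 27*x^2 + 10*x - 93
Second-derivative test at each critical point:
  f''(-6) = -45 < 0 → local maximum
  f''(-5) = 32 > 0 → local minimum
  f''(-1) = -80 < 0 → local maximum
  f''(3) = 288 > 0 → local minimum

Critical points: x = -6 (local maximum); x = -5 (local minimum); x = -1 (local maximum); x = 3 (local minimum)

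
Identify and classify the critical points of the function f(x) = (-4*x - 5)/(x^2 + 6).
f'(x) = 2*(2*x^2 + 5*x - 12)/(x^4 + 12*x^2 + 36)

Solve f'(x) = 0:
  f'(x) = 2*(x + 4)*(2*x - 3)/(x^2 + 6)^2; the denominator is positive wherever f is defined, so f'(x) = 0 ⇔ 4*x^2 + 10*x - 24 = 0.
  Factor: 4*x^2 + 10*x - 24 = 2*(x + 4)*(2*x - 3) = 0.
  ⇒ x = -4, 3/2

f''(x) = 2*(-4*x^2*(4*x + 5) + (12*x + 5)*(x^2 + 6))/(x^2 + 6)^3
Second-derivative test at each critical point:
  f''(-4) = -1/22 < 0 → local maximum
  f''(3/2) = 32/99 > 0 → local minimum

Critical points: x = -4 (local maximum); x = 3/2 (local minimum)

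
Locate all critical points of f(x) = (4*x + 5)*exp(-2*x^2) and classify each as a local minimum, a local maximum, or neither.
f'(x) = 4*(-x*(4*x + 5) + 1)*exp(-2*x^2)

Solve f'(x) = 0:
  f'(x) = (-16*x^2 - 20*x + 4)·exp(-2*x^2) and exp(-2*x^2) > 0 for every x, so f'(x) = 0 ⇔ -16*x^2 - 20*x + 4 = 0.
  Factor: -16*x^2 - 20*x + 4 = -4*(4*x^2 + 5*x - 1); 4*x^2 + 5*x - 1 = 0 has no rational roots; quadratic formula: x = (-5 ± √41)/8.
  ⇒ x = -sqrt(41)/8 - 5/8 ≈ -1.4254, -5/8 + sqrt(41)/8 ≈ 0.1754

f''(x) = 4*(4*x^2*(4*x + 5) - 12*x - 5)*exp(-2*x^2)
Second-derivative test at each critical point:
  f''(-1.4254) = 0.4403 > 0 → local minimum
  f''(0.1754) = -24.0842 < 0 → local maximum

Critical points: x = -sqrt(41)/8 - 5/8 ≈ -1.4254 (local minimum); x = -5/8 + sqrt(41)/8 ≈ 0.1754 (local maximum)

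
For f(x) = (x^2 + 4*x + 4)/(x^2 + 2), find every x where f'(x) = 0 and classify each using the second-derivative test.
f'(x) = 4*(-x^2 - x + 2)/(x^4 + 4*x^2 + 4)

Solve f'(x) = 0:
  f'(x) = -4*(x - 1)*(x + 2)/(x^2 + 2)^2; the denominator is positive wherever f is defined, so f'(x) = 0 ⇔ -4*x^2 - 4*x + 8 = 0.
  Factor: -4*x^2 - 4*x + 8 = -4*(x - 1)*(x + 2) = 0.
  ⇒ x = -2, 1

f''(x) = 4*(2*x^3 + 3*x^2 - 12*x - 2)/(x^6 + 6*x^4 + 12*x^2 + 8)
Second-derivative test at each critical point:
  f''(-2) = 1/3 > 0 → local minimum
  f''(1) = -4/3 < 0 → local maximum

Critical points: x = -2 (local minimum); x = 1 (local maximum)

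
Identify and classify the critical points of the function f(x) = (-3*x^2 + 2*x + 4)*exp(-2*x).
f'(x) = 2*(3*x^2 - 5*x - 3)*exp(-2*x)

Solve f'(x) = 0:
  f'(x) = (6*x^2 - 10*x - 6)·exp(-2*x) and exp(-2*x) > 0 for every x, so f'(x) = 0 ⇔ 6*x^2 - 10*x - 6 = 0.
  Factor: 6*x^2 - 10*x - 6 = 2*(3*x^2 - 5*x - 3); 3*x^2 - 5*x - 3 = 0 has no rational roots; quadratic formula: x = (5 ± √61)/6.
  ⇒ x = 5/6 - sqrt(61)/6 ≈ -0.4684, 5/6 + sqrt(61)/6 ≈ 2.1350

f''(x) = 2*(-6*x^2 + 16*x + 1)*exp(-2*x)
Second-derivative test at each critical point:
  f''(-0.4684) = -39.8584 < 0 → local maximum
  f''(2.1350) = 0.2184 > 0 → local minimum

Critical points: x = 5/6 - sqrt(61)/6 ≈ -0.4684 (local maximum); x = 5/6 + sqrt(61)/6 ≈ 2.1350 (local minimum)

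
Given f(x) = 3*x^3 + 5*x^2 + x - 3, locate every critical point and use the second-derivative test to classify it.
f'(x) = 9*x^2 + 10*x + 1

Solve f'(x) = 0:
  Factor: 9*x^2 + 10*x + 1 = (x + 1)*(9*x + 1) = 0.
  ⇒ x = -1, -1/9

f''(x) = 18*x + 10
Second-derivative test at each critical point:
  f''(-1) = -8 < 0 → local maximum
  f''(-1/9) = 8 > 0 → local minimum

Critical points: x = -1 (local maximum); x = -1/9 (local minimum)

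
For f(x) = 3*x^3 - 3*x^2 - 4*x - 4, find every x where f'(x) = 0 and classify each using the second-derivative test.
f'(x) = 9*x^2 - 6*x - 4

Solve f'(x) = 0:
  9*x^2 - 6*x - 4 = 0 has no rational roots; quadratic formula: x = (6 ± √180)/18.
  ⇒ x = 1/3 - sqrt(5)/3 ≈ -0.4120, 1/3 + sqrt(5)/3 ≈ 1.0787

f''(x) = 18*x - 6
Second-derivative test at each critical point:
  f''(-0.4120) = -13.4164 < 0 → local maximum
  f''(1.0787) = 13.4164 > 0 → local minimum

Critical points: x = 1/3 - sqrt(5)/3 ≈ -0.4120 (local maximum); x = 1/3 + sqrt(5)/3 ≈ 1.0787 (local minimum)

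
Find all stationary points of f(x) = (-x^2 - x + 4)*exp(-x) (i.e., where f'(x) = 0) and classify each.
f'(x) = (x^2 - x - 5)*exp(-x)

Solve f'(x) = 0:
  f'(x) = (x^2 - x - 5)·exp(-x) and exp(-x) > 0 for every x, so f'(x) = 0 ⇔ x^2 - x - 5 = 0.
  x^2 - x - 5 = 0 has no rational roots; quadratic formula: x = (1 ± √21)/2.
  ⇒ x = 1/2 - sqrt(21)/2 ≈ -1.7913, 1/2 + sqrt(21)/2 ≈ 2.7913

f''(x) = (-x^2 + 3*x + 4)*exp(-x)
Second-derivative test at each critical point:
  f''(-1.7913) = -27.4825 < 0 → local maximum
  f''(2.7913) = 0.2811 > 0 → local minimum

Critical points: x = 1/2 - sqrt(21)/2 ≈ -1.7913 (local maximum); x = 1/2 + sqrt(21)/2 ≈ 2.7913 (local minimum)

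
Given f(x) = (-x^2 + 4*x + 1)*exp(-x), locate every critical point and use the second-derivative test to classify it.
f'(x) = (x^2 - 6*x + 3)*exp(-x)

Solve f'(x) = 0:
  f'(x) = (x^2 - 6*x + 3)·exp(-x) and exp(-x) > 0 for every x, so f'(x) = 0 ⇔ x^2 - 6*x + 3 = 0.
  x^2 - 6*x + 3 = 0 has no rational roots; quadratic formula: x = (6 ± √24)/2.
  ⇒ x = 3 - sqrt(6) ≈ 0.5505, sqrt(6) + 3 ≈ 5.4495

f''(x) = (-x^2 + 8*x - 9)*exp(-x)
Second-derivative test at each critical point:
  f''(0.5505) = -2.8250 < 0 → local maximum
  f''(5.4495) = 0.0211 > 0 → local minimum

Critical points: x = 3 - sqrt(6) ≈ 0.5505 (local maximum); x = sqrt(6) + 3 ≈ 5.4495 (local minimum)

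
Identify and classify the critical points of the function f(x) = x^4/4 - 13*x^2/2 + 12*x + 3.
f'(x) = x^3 - 13*x + 12

Solve f'(x) = 0:
  Factor: x^3 - 13*x + 12 = (x - 3)*(x - 1)*(x + 4) = 0.
  ⇒ x = -4, 1, 3

f''(x) = 3*x^2 - 13
Second-derivative test at each critical point:
  f''(-4) = 35 > 0 → local minimum
  f''(1) = -10 < 0 → local maximum
  f''(3) = 14 > 0 → local minimum

Critical points: x = -4 (local minimum); x = 1 (local maximum); x = 3 (local minimum)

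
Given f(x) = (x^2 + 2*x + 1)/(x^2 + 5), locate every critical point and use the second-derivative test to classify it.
f'(x) = 2*(-x^2 + 4*x + 5)/(x^4 + 10*x^2 + 25)

Solve f'(x) = 0:
  f'(x) = -2*(x - 5)*(x + 1)/(x^2 + 5)^2; the denominator is positive wherever f is defined, so f'(x) = 0 ⇔ -2*x^2 + 8*x + 10 = 0.
  Factor: -2*x^2 + 8*x + 10 = -2*(x - 5)*(x + 1) = 0.
  ⇒ x = -1, 5

f''(x) = 4*(x^3 - 6*x^2 - 15*x + 10)/(x^6 + 15*x^4 + 75*x^2 + 125)
Second-derivative test at each critical point:
  f''(-1) = 1/3 > 0 → local minimum
  f''(5) = -1/75 < 0 → local maximum

Critical points: x = -1 (local minimum); x = 5 (local maximum)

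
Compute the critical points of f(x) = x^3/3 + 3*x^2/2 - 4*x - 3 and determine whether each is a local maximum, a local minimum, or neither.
f'(x) = x^2 + 3*x - 4

Solve f'(x) = 0:
  Factor: x^2 + 3*x - 4 = (x - 1)*(x + 4) = 0.
  ⇒ x = -4, 1

f''(x) = 2*x + 3
Second-derivative test at each critical point:
  f''(-4) = -5 < 0 → local maximum
  f''(1) = 5 > 0 → local minimum

Critical points: x = -4 (local maximum); x = 1 (local minimum)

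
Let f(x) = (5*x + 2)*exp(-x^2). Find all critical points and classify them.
f'(x) = (-2*x*(5*x + 2) + 5)*exp(-x^2)

Solve f'(x) = 0:
  f'(x) = (-10*x^2 - 4*x + 5)·exp(-x^2) and exp(-x^2) > 0 for every x, so f'(x) = 0 ⇔ -10*x^2 - 4*x + 5 = 0.
  10*x^2 + 4*x - 5 = 0 has no rational roots; quadratic formula: x = (-4 ± √216)/20.
  ⇒ x = -3*sqrt(6)/10 - 1/5 ≈ -0.9348, -1/5 + 3*sqrt(6)/10 ≈ 0.5348

f''(x) = 2*(2*x^2*(5*x + 2) - 15*x - 2)*exp(-x^2)
Second-derivative test at each critical point:
  f''(-0.9348) = 6.1331 > 0 → local minimum
  f''(0.5348) = -11.0406 < 0 → local maximum

Critical points: x = -3*sqrt(6)/10 - 1/5 ≈ -0.9348 (local minimum); x = -1/5 + 3*sqrt(6)/10 ≈ 0.5348 (local maximum)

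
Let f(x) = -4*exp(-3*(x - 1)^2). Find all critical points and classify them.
f'(x) = 24*(x - 1)*exp(-3*(x - 1)^2)

Solve f'(x) = 0:
  f'(x) = (24*x - 24)·exp(-3*(x - 1)^2) and exp(-3*(x - 1)^2) > 0 for every x, so f'(x) = 0 ⇔ 24*x - 24 = 0.
  Factor: 24*x - 24 = 24*(x - 1) = 0.
  ⇒ x = 1

f''(x) = 24*(1 - 6*(x - 1)^2)*exp(-3*(x - 1)^2)
Second-derivative test at each critical point:
  f''(1) = 24 > 0 → local minimum

Critical points: x = 1 (local minimum)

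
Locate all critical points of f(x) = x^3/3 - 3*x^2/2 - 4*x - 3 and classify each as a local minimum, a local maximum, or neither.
f'(x) = x^2 - 3*x - 4

Solve f'(x) = 0:
  Factor: x^2 - 3*x - 4 = (x - 4)*(x + 1) = 0.
  ⇒ x = -1, 4

f''(x) = 2*x - 3
Second-derivative test at each critical point:
  f''(-1) = -5 < 0 → local maximum
  f''(4) = 5 > 0 → local minimum

Critical points: x = -1 (local maximum); x = 4 (local minimum)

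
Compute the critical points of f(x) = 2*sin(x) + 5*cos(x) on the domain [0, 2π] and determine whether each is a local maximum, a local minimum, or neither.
f'(x) = -5*sin(x) + 2*cos(x)

Solve f'(x) = 0 on [0, 2π]:
  f'(x) = 0 ⇔ 2*cos(x) = 5*sin(x) ⇔ tan(x) = 2/5, i.e. x = arctan(2/5) + nπ; keep the solutions lying in [0, 2π].
  ⇒ x = atan(2/5) ≈ 0.3805, atan(2/5) + pi ≈ 3.5221

f''(x) = -2*sin(x) - 5*cos(x)
Second-derivative test at each critical point:
  f''(0.3805) = -5.3852 < 0 → local maximum
  f''(3.5221) = 5.3852 > 0 → local minimum

Critical points: x = atan(2/5) ≈ 0.3805 (local maximum); x = atan(2/5) + pi ≈ 3.5221 (local minimum)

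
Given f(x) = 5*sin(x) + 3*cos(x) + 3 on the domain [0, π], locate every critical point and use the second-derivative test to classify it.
f'(x) = -3*sin(x) + 5*cos(x)

Solve f'(x) = 0 on [0, π]:
  f'(x) = 0 ⇔ 5*cos(x) = 3*sin(x) ⇔ tan(x) = 5/3, i.e. x = arctan(5/3) + nπ; keep the solutions lying in [0, π].
  ⇒ x = atan(5/3) ≈ 1.0304

f''(x) = -5*sin(x) - 3*cos(x)
Second-derivative test at each critical point:
  f''(1.0304) = -5.8310 < 0 → local maximum

Critical points: x = atan(5/3) ≈ 1.0304 (local maximum)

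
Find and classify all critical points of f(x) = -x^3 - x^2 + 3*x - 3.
f'(x) = -3*x^2 - 2*x + 3

Solve f'(x) = 0:
  3*x^2 + 2*x - 3 = 0 has no rational roots; quadratic formula: x = (-2 ± √40)/6.
  ⇒ x = -sqrt(10)/3 - 1/3 ≈ -1.3874, -1/3 + sqrt(10)/3 ≈ 0.7208

f''(x) = -6*x - 2
Second-derivative test at each critical point:
  f''(-1.3874) = 6.3246 > 0 → local minimum
  f''(0.7208) = -6.3246 < 0 → local maximum

Critical points: x = -sqrt(10)/3 - 1/3 ≈ -1.3874 (local minimum); x = -1/3 + sqrt(10)/3 ≈ 0.7208 (local maximum)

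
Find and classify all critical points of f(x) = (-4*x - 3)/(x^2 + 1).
f'(x) = 2*(2*x^2 + 3*x - 2)/(x^4 + 2*x^2 + 1)

Solve f'(x) = 0:
  f'(x) = 2*(x + 2)*(2*x - 1)/(x^2 + 1)^2; the denominator is positive wherever f is defined, so f'(x) = 0 ⇔ 4*x^2 + 6*x - 4 = 0.
  Factor: 4*x^2 + 6*x - 4 = 2*(x + 2)*(2*x - 1) = 0.
  ⇒ x = -2, 1/2

f''(x) = 2*(-4*x^2*(4*x + 3) + 3*(4*x + 1)*(x^2 + 1))/(x^2 + 1)^3
Second-derivative test at each critical point:
  f''(-2) = -2/5 < 0 → local maximum
  f''(1/2) = 32/5 > 0 → local minimum

Critical points: x = -2 (local maximum); x = 1/2 (local minimum)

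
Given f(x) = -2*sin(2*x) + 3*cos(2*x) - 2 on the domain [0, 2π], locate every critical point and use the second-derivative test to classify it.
f'(x) = -6*sin(2*x) - 4*cos(2*x)

Solve f'(x) = 0 on [0, 2π]:
  f'(x) = 0 ⇔ -2*cos(2*x) = 3*sin(2*x) ⇔ tan(2*x) = -2/3, i.e. 2*x = arctan(-2/3) + nπ; keep the solutions lying in [0, 2π].
  ⇒ x = -atan(2/3)/2 + pi/2 ≈ 1.2768, pi - atan(2/3)/2 ≈ 2.8476, -atan(2/3)/2 + 3*pi/2 ≈ 4.4184, -atan(2/3)/2 + 2*pi ≈ 5.9892

f''(x) = 8*sin(2*x) - 12*cos(2*x)
Second-derivative test at each critical point:
  f''(1.2768) = 14.4222 > 0 → local minimum
  f''(2.8476) = -14.4222 < 0 → local maximum
  f''(4.4184) = 14.4222 > 0 → local minimum
  f''(5.9892) = -14.4222 < 0 → local maximum

Critical points: x = -atan(2/3)/2 + pi/2 ≈ 1.2768 (local minimum); x = pi - atan(2/3)/2 ≈ 2.8476 (local maximum); x = -atan(2/3)/2 + 3*pi/2 ≈ 4.4184 (local minimum); x = -atan(2/3)/2 + 2*pi ≈ 5.9892 (local maximum)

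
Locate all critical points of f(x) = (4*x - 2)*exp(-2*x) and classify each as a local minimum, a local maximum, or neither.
f'(x) = 8*(1 - x)*exp(-2*x)

Solve f'(x) = 0:
  f'(x) = (8 - 8*x)·exp(-2*x) and exp(-2*x) > 0 for every x, so f'(x) = 0 ⇔ 8 - 8*x = 0.
  Factor: 8 - 8*x = -8*(x - 1) = 0.
  ⇒ x = 1

f''(x) = 8*(2*x - 3)*exp(-2*x)
Second-derivative test at each critical point:
  f''(1) = -1.0827 < 0 → local maximum

Critical points: x = 1 (local maximum)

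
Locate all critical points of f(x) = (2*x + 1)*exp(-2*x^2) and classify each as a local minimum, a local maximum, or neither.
f'(x) = 2*(-2*x*(2*x + 1) + 1)*exp(-2*x^2)

Solve f'(x) = 0:
  f'(x) = (-8*x^2 - 4*x + 2)·exp(-2*x^2) and exp(-2*x^2) > 0 for every x, so f'(x) = 0 ⇔ -8*x^2 - 4*x + 2 = 0.
  Factor: -8*x^2 - 4*x + 2 = -2*(4*x^2 + 2*x - 1); 4*x^2 + 2*x - 1 = 0 has no rational roots; quadratic formula: x = (-2 ± √20)/8.
  ⇒ x = -sqrt(5)/4 - 1/4 ≈ -0.8090, -1/4 + sqrt(5)/4 ≈ 0.3090

f''(x) = 4*(4*x^2*(2*x + 1) - 6*x - 1)*exp(-2*x^2)
Second-derivative test at each critical point:
  f''(-0.8090) = 2.4157 > 0 → local minimum
  f''(0.3090) = -7.3893 < 0 → local maximum

Critical points: x = -sqrt(5)/4 - 1/4 ≈ -0.8090 (local minimum); x = -1/4 + sqrt(5)/4 ≈ 0.3090 (local maximum)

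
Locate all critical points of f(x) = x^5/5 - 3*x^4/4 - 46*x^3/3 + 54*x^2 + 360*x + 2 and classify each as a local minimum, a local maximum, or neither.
f'(x) = x^4 - 3*x^3 - 46*x^2 + 108*x + 360

Solve f'(x) = 0:
  Factor: x^4 - 3*x^3 - 46*x^2 + 108*x + 360 = (x - 6)*(x - 5)*(x + 2)*(x + 6) = 0.
  ⇒ x = -6, -2, 5, 6

f''(x) = 4*x^3 - 9*x^2 - 92*x + 108
Second-derivative test at each critical point:
  f''(-6) = -528 < 0 → local maximum
  f''(-2) = 224 > 0 → local minimum
  f''(5) = -77 < 0 → local maximum
  f''(6) = 96 > 0 → local minimum

Critical points: x = -6 (local maximum); x = -2 (local minimum); x = 5 (local maximum); x = 6 (local minimum)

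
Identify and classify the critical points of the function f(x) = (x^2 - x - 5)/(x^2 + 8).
f'(x) = (x^2 + 26*x - 8)/(x^4 + 16*x^2 + 64)

Solve f'(x) = 0:
  f'(x) = (x^2 + 26*x - 8)/(x^2 + 8)^2; the denominator is positive wherever f is defined, so f'(x) = 0 ⇔ x^2 + 26*x - 8 = 0.
  x^2 + 26*x - 8 = 0 has no rational roots; quadratic formula: x = (-26 ± √708)/2.
  ⇒ x = -sqrt(177) - 13 ≈ -26.3041, -13 + sqrt(177) ≈ 0.3041

f''(x) = 2*(-x^3 - 39*x^2 + 24*x + 104)/(x^6 + 24*x^4 + 192*x^2 + 512)
Second-derivative test at each critical point:
  f''(-26.3041) = -5.432e-05 < 0 → local maximum
  f''(0.3041) = 0.4063 > 0 → local minimum

Critical points: x = -sqrt(177) - 13 ≈ -26.3041 (local maximum); x = -13 + sqrt(177) ≈ 0.3041 (local minimum)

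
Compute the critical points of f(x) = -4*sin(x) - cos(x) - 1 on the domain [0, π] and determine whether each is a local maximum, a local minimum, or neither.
f'(x) = sin(x) - 4*cos(x)

Solve f'(x) = 0 on [0, π]:
  f'(x) = 0 ⇔ -4*cos(x) = -sin(x) ⇔ tan(x) = 4, i.e. x = arctan(4) + nπ; keep the solutions lying in [0, π].
  ⇒ x = atan(4) ≈ 1.3258

f''(x) = 4*sin(x) + cos(x)
Second-derivative test at each critical point:
  f''(1.3258) = 4.1231 > 0 → local minimum

Critical points: x = atan(4) ≈ 1.3258 (local minimum)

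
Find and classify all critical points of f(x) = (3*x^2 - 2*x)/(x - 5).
f'(x) = (3*x^2 - 30*x + 10)/(x^2 - 10*x + 25)

Solve f'(x) = 0:
  f'(x) = (3*x^2 - 30*x + 10)/(x - 5)^2; the denominator is positive wherever f is defined, so f'(x) = 0 ⇔ 3*x^2 - 30*x + 10 = 0.
  3*x^2 - 30*x + 10 = 0 has no rational roots; quadratic formula: x = (30 ± √780)/6.
  ⇒ x = 5 - sqrt(195)/3 ≈ 0.3453, sqrt(195)/3 + 5 ≈ 9.6547

f''(x) = 130/(x^3 - 15*x^2 + 75*x - 125)
Second-derivative test at each critical point:
  f''(0.3453) = -1.2890 < 0 → local maximum
  f''(9.6547) = 1.2890 > 0 → local minimum

Critical points: x = 5 - sqrt(195)/3 ≈ 0.3453 (local maximum); x = sqrt(195)/3 + 5 ≈ 9.6547 (local minimum)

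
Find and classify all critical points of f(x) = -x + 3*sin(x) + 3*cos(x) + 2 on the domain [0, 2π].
f'(x) = 3*sqrt(2)*cos(x + pi/4) - 1

Solve f'(x) = 0 on [0, 2π]:
  f'(x) = 0 ⇔ -3*sin(x) + 3*cos(x) = 1. Write the left side as R·cos(x + φ) with R = √(3² + 3²) = 3*sqrt(2), cos φ = sqrt(2)/2, sin φ = sqrt(2)/2; then cos(x + φ) = sqrt(2)/6. Solve for x and keep the solutions lying in [0, 2π].
  ⇒ x = atan((-1 + sqrt(17))/(1 + sqrt(17))) ≈ 0.5475, atan((-sqrt(17) - 1)/(1 - sqrt(17))) + pi ≈ 4.1649

f''(x) = -3*sqrt(2)*sin(x + pi/4)
Second-derivative test at each critical point:
  f''(0.5475) = -4.1231 < 0 → local maximum
  f''(4.1649) = 4.1231 > 0 → local minimum

Critical points: x = atan((-1 + sqrt(17))/(1 + sqrt(17))) ≈ 0.5475 (local maximum); x = atan((-sqrt(17) - 1)/(1 - sqrt(17))) + pi ≈ 4.1649 (local minimum)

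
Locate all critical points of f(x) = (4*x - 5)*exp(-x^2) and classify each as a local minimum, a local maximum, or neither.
f'(x) = 2*(-x*(4*x - 5) + 2)*exp(-x^2)

Solve f'(x) = 0:
  f'(x) = (-8*x^2 + 10*x + 4)·exp(-x^2) and exp(-x^2) > 0 for every x, so f'(x) = 0 ⇔ -8*x^2 + 10*x + 4 = 0.
  Factor: -8*x^2 + 10*x + 4 = -2*(4*x^2 - 5*x - 2); 4*x^2 - 5*x - 2 = 0 has no rational roots; quadratic formula: x = (5 ± √57)/8.
  ⇒ x = 5/8 - sqrt(57)/8 ≈ -0.3187, 5/8 + sqrt(57)/8 ≈ 1.5687

f''(x) = 2*(2*x^2*(4*x - 5) - 12*x + 5)*exp(-x^2)
Second-derivative test at each critical point:
  f''(-0.3187) = 13.6411 > 0 → local minimum
  f''(1.5687) = -1.2889 < 0 → local maximum

Critical points: x = 5/8 - sqrt(57)/8 ≈ -0.3187 (local minimum); x = 5/8 + sqrt(57)/8 ≈ 1.5687 (local maximum)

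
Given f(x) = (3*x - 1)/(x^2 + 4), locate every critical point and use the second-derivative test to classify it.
f'(x) = (-3*x^2 + 2*x + 12)/(x^4 + 8*x^2 + 16)

Solve f'(x) = 0:
  f'(x) = -(3*x^2 - 2*x - 12)/(x^2 + 4)^2; the denominator is positive wherever f is defined, so f'(x) = 0 ⇔ -3*x^2 + 2*x + 12 = 0.
  3*x^2 - 2*x - 12 = 0 has no rational roots; quadratic formula: x = (2 ± √148)/6.
  ⇒ x = 1/3 - sqrt(37)/3 ≈ -1.6943, 1/3 + sqrt(37)/3 ≈ 2.3609

f''(x) = 2*(4*x^2*(3*x - 1) + (1 - 9*x)*(x^2 + 4))/(x^2 + 4)^3
Second-derivative test at each critical point:
  f''(-1.6943) = 0.2577 > 0 → local minimum
  f''(2.3609) = -0.1327 < 0 → local maximum

Critical points: x = 1/3 - sqrt(37)/3 ≈ -1.6943 (local minimum); x = 1/3 + sqrt(37)/3 ≈ 2.3609 (local maximum)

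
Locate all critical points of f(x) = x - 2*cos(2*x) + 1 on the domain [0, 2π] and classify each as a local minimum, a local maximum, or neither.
f'(x) = 4*sin(2*x) + 1

Solve f'(x) = 0 on [0, 2π]:
  f'(x) = 0 ⇔ sin(2*x) = -1/4, i.e. 2*x = arcsin(-1/4) + 2nπ or 2*x = π − arcsin(-1/4) + 2nπ; keep the solutions lying in [0, 2π].
  ⇒ x = asin(1/4)/2 + pi/2 ≈ 1.6971, pi - asin(1/4)/2 ≈ 3.0153, asin(1/4)/2 + 3*pi/2 ≈ 4.8387, -asin(1/4)/2 + 2*pi ≈ 6.1568

f''(x) = 8*cos(2*x)
Second-derivative test at each critical point:
  f''(1.6971) = -7.7460 < 0 → local maximum
  f''(3.0153) = 7.7460 > 0 → local minimum
  f''(4.8387) = -7.7460 < 0 → local maximum
  f''(6.1568) = 7.7460 > 0 → local minimum

Critical points: x = asin(1/4)/2 + pi/2 ≈ 1.6971 (local maximum); x = pi - asin(1/4)/2 ≈ 3.0153 (local minimum); x = asin(1/4)/2 + 3*pi/2 ≈ 4.8387 (local maximum); x = -asin(1/4)/2 + 2*pi ≈ 6.1568 (local minimum)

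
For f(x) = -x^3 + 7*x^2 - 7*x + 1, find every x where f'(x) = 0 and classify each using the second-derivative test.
f'(x) = -3*x^2 + 14*x - 7

Solve f'(x) = 0:
  3*x^2 - 14*x + 7 = 0 has no rational roots; quadratic formula: x = (14 ± √112)/6.
  ⇒ x = 7/3 - 2*sqrt(7)/3 ≈ 0.5695, 2*sqrt(7)/3 + 7/3 ≈ 4.0972

f''(x) = 14 - 6*x
Second-derivative test at each critical point:
  f''(0.5695) = 10.5830 > 0 → local minimum
  f''(4.0972) = -10.5830 < 0 → local maximum

Critical points: x = 7/3 - 2*sqrt(7)/3 ≈ 0.5695 (local minimum); x = 2*sqrt(7)/3 + 7/3 ≈ 4.0972 (local maximum)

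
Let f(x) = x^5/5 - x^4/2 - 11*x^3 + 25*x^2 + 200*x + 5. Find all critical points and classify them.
f'(x) = x^4 - 2*x^3 - 33*x^2 + 50*x + 200

Solve f'(x) = 0:
  Factor: x^4 - 2*x^3 - 33*x^2 + 50*x + 200 = (x - 5)*(x - 4)*(x + 2)*(x + 5) = 0.
  ⇒ x = -5, -2, 4, 5

f''(x) = 4*x^3 - 6*x^2 - 66*x + 50
Second-derivative test at each critical point:
  f''(-5) = -270 < 0 → local maximum
  f''(-2) = 126 > 0 → local minimum
  f''(4) = -54 < 0 → local maximum
  f''(5) = 70 > 0 → local minimum

Critical points: x = -5 (local maximum); x = -2 (local minimum); x = 4 (local maximum); x = 5 (local minimum)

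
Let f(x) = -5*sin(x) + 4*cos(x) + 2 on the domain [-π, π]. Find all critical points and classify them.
f'(x) = -4*sin(x) - 5*cos(x)

Solve f'(x) = 0 on [-π, π]:
  f'(x) = 0 ⇔ -5*cos(x) = 4*sin(x) ⇔ tan(x) = -5/4, i.e. x = arctan(-5/4) + nπ; keep the solutions lying in [-π, π].
  ⇒ x = -atan(5/4) ≈ -0.8961, pi - atan(5/4) ≈ 2.2455

f''(x) = 5*sin(x) - 4*cos(x)
Second-derivative test at each critical point:
  f''(-0.8961) = -6.4031 < 0 → local maximum
  f''(2.2455) = 6.4031 > 0 → local minimum

Critical points: x = -atan(5/4) ≈ -0.8961 (local maximum); x = pi - atan(5/4) ≈ 2.2455 (local minimum)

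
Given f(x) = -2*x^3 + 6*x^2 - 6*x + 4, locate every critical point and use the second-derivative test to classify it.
f'(x) = -6*x^2 + 12*x - 6

Solve f'(x) = 0:
  Factor: -6*x^2 + 12*x - 6 = -6*(x - 1)^2 = 0.
  ⇒ x = 1

f''(x) = 12 - 12*x
Second-derivative test at each critical point:
  f''(1) = 0, so the second-derivative test is inconclusive; use the first-derivative test: f'(3/4) = -0.3750, f'(5/4) = -0.3750 — f' is negative on both sides (no sign change) → neither a local maximum nor a local minimum

Critical points: x = 1 (neither)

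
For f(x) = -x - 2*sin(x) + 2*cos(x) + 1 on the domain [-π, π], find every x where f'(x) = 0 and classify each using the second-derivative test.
f'(x) = -2*sqrt(2)*sin(x + pi/4) - 1

Solve f'(x) = 0 on [-π, π]:
  f'(x) = 0 ⇔ -2*sin(x) - 2*cos(x) = 1. Write the left side as R·cos(x + φ) with R = √((-2)² + 2²) = 2*sqrt(2), cos φ = -sqrt(2)/2, sin φ = sqrt(2)/2; then cos(x + φ) = sqrt(2)/4. Solve for x and keep the solutions lying in [-π, π].
  ⇒ x = atan((-sqrt(7) - 1)/(-1 + sqrt(7))) ≈ -1.1468, atan((-1 + sqrt(7))/(-sqrt(7) - 1)) + pi ≈ 2.7176

f''(x) = -2*sqrt(2)*cos(x + pi/4)
Second-derivative test at each critical point:
  f''(-1.1468) = -2.6458 < 0 → local maximum
  f''(2.7176) = 2.6458 > 0 → local minimum

Critical points: x = atan((-sqrt(7) - 1)/(-1 + sqrt(7))) ≈ -1.1468 (local maximum); x = atan((-1 + sqrt(7))/(-sqrt(7) - 1)) + pi ≈ 2.7176 (local minimum)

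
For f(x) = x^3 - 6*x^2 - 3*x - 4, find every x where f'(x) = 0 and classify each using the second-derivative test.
f'(x) = 3*x^2 - 12*x - 3

Solve f'(x) = 0:
  Factor: 3*x^2 - 12*x - 3 = 3*(x^2 - 4*x - 1); x^2 - 4*x - 1 = 0 has no rational roots; quadratic formula: x = (4 ± √20)/2.
  ⇒ x = 2 - sqrt(5) ≈ -0.2361, 2 + sqrt(5) ≈ 4.2361

f''(x) = 6*x - 12
Second-derivative test at each critical point:
  f''(-0.2361) = -13.4164 < 0 → local maximum
  f''(4.2361) = 13.4164 > 0 → local minimum

Critical points: x = 2 - sqrt(5) ≈ -0.2361 (local maximum); x = 2 + sqrt(5) ≈ 4.2361 (local minimum)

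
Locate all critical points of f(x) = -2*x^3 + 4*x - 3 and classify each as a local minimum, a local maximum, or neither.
f'(x) = 4 - 6*x^2

Solve f'(x) = 0:
  Factor: 4 - 6*x^2 = -2*(3*x^2 - 2); 3*x^2 - 2 = 0 has no rational roots; quadratic formula: x = (0 ± √24)/6.
  ⇒ x = -sqrt(6)/3 ≈ -0.8165, sqrt(6)/3 ≈ 0.8165

f''(x) = -12*x
Second-derivative test at each critical point:
  f''(-0.8165) = 9.7980 > 0 → local minimum
  f''(0.8165) = -9.7980 < 0 → local maximum

Critical points: x = -sqrt(6)/3 ≈ -0.8165 (local minimum); x = sqrt(6)/3 ≈ 0.8165 (local maximum)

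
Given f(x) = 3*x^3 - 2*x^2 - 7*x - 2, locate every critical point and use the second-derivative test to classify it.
f'(x) = 9*x^2 - 4*x - 7

Solve f'(x) = 0:
  9*x^2 - 4*x - 7 = 0 has no rational roots; quadratic formula: x = (4 ± √268)/18.
  ⇒ x = 2/9 - sqrt(67)/9 ≈ -0.6873, 2/9 + sqrt(67)/9 ≈ 1.1317

f''(x) = 18*x - 4
Second-derivative test at each critical point:
  f''(-0.6873) = -16.3707 < 0 → local maximum
  f''(1.1317) = 16.3707 > 0 → local minimum

Critical points: x = 2/9 - sqrt(67)/9 ≈ -0.6873 (local maximum); x = 2/9 + sqrt(67)/9 ≈ 1.1317 (local minimum)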